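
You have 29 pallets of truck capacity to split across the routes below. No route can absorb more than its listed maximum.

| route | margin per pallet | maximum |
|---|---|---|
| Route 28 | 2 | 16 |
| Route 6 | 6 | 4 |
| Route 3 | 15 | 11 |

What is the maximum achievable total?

217

Order the routes by margin per pallet: Route 3 15 > Route 6 6 > Route 28 2.
Give Route 3 11 to hit its cap of 11 ; 18 left.
Route 6: +4 to 4 (cap) ; 14 left.
Only 14 left; Route 28 takes them to reach 14.
Total = 2×14 + 6×4 + 15×11 = 217.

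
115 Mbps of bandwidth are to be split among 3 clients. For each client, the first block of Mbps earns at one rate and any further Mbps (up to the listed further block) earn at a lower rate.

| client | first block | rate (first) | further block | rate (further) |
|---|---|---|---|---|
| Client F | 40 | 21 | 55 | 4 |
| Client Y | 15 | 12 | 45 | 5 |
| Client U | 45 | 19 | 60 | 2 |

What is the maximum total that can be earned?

1950

Order all 6 blocks by rate: Client F/T1 21 > Client U/T1 19 > Client Y/T1 12 > Client Y/T2 5 > Client F/T2 4 > Client U/T2 2.
Fill Client F T1 block (40 at 21) — 75 left.
Fill Client U T1 block (45 at 19) — 30 left.
Fill Client Y T1 block (15 at 12) — 15 left.
15 remain; put them into Client Y T2 at 5.
Total = 21×40 + 19×45 + 12×15 + 5×15 = 1950.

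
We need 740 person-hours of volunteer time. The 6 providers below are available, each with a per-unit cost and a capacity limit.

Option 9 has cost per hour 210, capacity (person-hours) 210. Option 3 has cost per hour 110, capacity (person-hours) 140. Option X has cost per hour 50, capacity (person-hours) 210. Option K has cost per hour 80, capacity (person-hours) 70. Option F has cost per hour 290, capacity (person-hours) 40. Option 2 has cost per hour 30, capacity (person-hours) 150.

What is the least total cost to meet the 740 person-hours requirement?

Use providers in increasing cost order.
Option 2 (30): use full 150 → 590 person-hours to go.
Option X (50): use full 210 → 380 person-hours to go.
Option K at 80: take all 70 person-hours → 310 still needed.
Option 3 at 110: take all 140 person-hours → 170 still needed.
Take 170 from Option 9 at 210 to finish.
Option F: unused.
Cost = 150×30 + 210×50 + 70×80 + 140×110 + 170×210 = 71700.

71700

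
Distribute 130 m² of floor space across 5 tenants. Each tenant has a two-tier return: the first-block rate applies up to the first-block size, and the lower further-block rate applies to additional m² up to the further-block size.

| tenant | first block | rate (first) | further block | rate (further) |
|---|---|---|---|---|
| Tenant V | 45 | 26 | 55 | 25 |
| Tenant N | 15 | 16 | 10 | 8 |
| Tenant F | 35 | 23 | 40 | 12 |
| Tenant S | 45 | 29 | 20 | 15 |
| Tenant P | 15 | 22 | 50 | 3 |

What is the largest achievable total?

3475

Rank every tier by rate: Tenant S/T1 29 > Tenant V/T1 26 > Tenant V/T2 25 > Tenant F/T1 23 > Tenant P/T1 22 > Tenant N/T1 16 > Tenant S/T2 15 > Tenant F/T2 12 > Tenant N/T2 8 > Tenant P/T2 3.
Tenant S T1 at 29: fill all 45 ; 85 left.
Fill Tenant V T1 block (45 at 26) ; 40 left.
40 remain; put them into Tenant V T2 at 25.
Total = 29×45 + 26×45 + 25×40 = 3475.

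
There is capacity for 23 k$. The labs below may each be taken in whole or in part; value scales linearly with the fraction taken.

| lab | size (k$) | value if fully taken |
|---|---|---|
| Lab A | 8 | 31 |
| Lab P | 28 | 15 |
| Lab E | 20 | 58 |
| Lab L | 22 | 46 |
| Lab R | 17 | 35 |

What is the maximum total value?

74.5

Sort by value density: Lab A 31/8≈3.88, Lab E 58/20≈2.9, Lab L 46/22≈2.09, Lab R 35/17≈2.06, Lab P 15/28≈0.536.
Lab A: take in full, 8 k$ for value 31 → 15 left.
Fill the last 15 k$ with part of Lab E: 15/20 of it earns 43.5.
Total value = 74.5.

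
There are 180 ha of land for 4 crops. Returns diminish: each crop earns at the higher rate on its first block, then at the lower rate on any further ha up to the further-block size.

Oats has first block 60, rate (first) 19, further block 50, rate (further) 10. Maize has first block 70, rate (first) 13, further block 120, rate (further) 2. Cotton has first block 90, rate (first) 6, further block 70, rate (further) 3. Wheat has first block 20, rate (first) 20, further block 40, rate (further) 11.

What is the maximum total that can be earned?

Order all 8 blocks by rate: Wheat/tier1 20 > Oats/tier1 19 > Maize/tier1 13 > Wheat/tier2 11 > Oats/tier2 10 > Cotton/tier1 6 > Cotton/tier2 3 > Maize/tier2 2.
Fill Wheat tier1 block (20 at 20) ; 160 left.
Oats/tier1 (19): +60 ; 100 left.
Maize/tier1 (13): +70 ; 30 left.
Wheat/tier2: +30 of 40 at 11; pool empty.
Total = 20×20 + 19×60 + 13×70 + 11×30 = 2780.

2780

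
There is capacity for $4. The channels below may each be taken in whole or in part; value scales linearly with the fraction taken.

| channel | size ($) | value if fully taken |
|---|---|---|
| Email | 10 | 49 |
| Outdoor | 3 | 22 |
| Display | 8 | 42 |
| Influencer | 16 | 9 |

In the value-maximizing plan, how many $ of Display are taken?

1

Sort by value density: Outdoor 22/3≈7.33, Display 42/8≈5.25, Email 49/10≈4.9, Influencer 9/16≈0.562.
All 3 $ of Outdoor fit (value 22) ; 1 remain.
Only 1 $ remain; take 1/8 of Display for value 42×1/8 = 5.25.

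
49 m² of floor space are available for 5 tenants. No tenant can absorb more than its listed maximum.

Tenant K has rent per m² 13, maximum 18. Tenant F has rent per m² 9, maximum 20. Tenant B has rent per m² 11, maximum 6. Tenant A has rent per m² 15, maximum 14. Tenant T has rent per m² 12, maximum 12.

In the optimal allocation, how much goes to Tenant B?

5

Order the tenants by rent per m²: Tenant A 15 > Tenant K 13 > Tenant T 12 > Tenant B 11 > Tenant F 9.
Give Tenant A 14 to hit its cap of 14 — 35 left.
Give Tenant K 18 to hit its cap of 18 — 17 left.
Tenant T takes 12 to reach its cap of 12 — 5 left.
Tenant B: +5 (room for 6) → 5. Pool exhausted.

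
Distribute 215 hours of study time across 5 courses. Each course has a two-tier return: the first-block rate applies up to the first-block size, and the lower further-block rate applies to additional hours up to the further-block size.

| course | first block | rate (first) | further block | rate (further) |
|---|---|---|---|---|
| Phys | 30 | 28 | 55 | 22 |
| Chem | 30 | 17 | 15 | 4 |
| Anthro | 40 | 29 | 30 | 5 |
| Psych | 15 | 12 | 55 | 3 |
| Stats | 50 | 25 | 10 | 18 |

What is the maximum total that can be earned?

Treat each block as its own option and order by rate: Anthro/first 29 > Phys/first 28 > Stats/first 25 > Phys/second 22 > Stats/second 18 > Chem/first 17 > Psych/first 12 > Anthro/second 5 > Chem/second 4 > Psych/second 3.
Anthro first at 29: fill all 40 → 175 left.
Phys/first (28): +30 → 145 left.
Stats first at 25: fill all 50 → 95 left.
Phys/second (22): +55 → 40 left.
Stats/second (18): +10 → 30 left.
Fill Chem first block (30 at 17) → 0 left.
Total = 29×40 + 28×30 + 25×50 + 22×55 + 18×10 + 17×30 = 5150.

5150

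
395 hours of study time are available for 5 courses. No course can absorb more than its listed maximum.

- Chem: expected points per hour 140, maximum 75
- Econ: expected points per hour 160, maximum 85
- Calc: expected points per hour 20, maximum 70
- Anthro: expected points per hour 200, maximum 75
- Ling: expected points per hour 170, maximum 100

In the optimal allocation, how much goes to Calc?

60

Rank by expected points per hour: Anthro 200 > Ling 170 > Econ 160 > Chem 140 > Calc 20.
Anthro: +75 to 75 (cap) — 320 left.
Give Ling 100 to hit its cap of 100 — 220 left.
Econ takes 85 to reach its cap of 85 — 135 left.
Chem: +75 to 75 (cap) — 60 left.
Calc: +60 (room for 70) → 60. Pool exhausted.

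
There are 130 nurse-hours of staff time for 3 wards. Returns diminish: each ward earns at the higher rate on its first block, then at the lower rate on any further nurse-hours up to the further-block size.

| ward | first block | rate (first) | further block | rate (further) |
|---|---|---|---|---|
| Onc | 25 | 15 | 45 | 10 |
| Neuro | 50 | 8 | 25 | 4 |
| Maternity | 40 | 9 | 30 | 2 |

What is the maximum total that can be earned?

Treat each block as its own option and order by rate: Onc/first 15 > Onc/second 10 > Maternity/first 9 > Neuro/first 8 > Neuro/second 4 > Maternity/second 2.
Fill Onc first block (25 at 15) ; 105 left.
Fill Onc second block (45 at 10) ; 60 left.
Maternity/first (9): +40 ; 20 left.
20 remain; put them into Neuro first at 8.
Total = 15×25 + 10×45 + 9×40 + 8×20 = 1345.

1345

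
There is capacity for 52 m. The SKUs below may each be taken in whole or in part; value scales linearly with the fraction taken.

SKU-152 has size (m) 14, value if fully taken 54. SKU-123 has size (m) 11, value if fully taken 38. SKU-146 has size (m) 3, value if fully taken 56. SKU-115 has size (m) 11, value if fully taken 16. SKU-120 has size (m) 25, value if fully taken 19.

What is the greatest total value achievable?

173.88

Best value per unit of size first: SKU-146 56/3≈18.7, SKU-152 54/14≈3.86, SKU-123 38/11≈3.45, SKU-115 16/11≈1.45, SKU-120 19/25≈0.76.
All 3 m of SKU-146 fit (value 56) → 49 remain.
SKU-152: take in full, 14 m for value 54 → 35 left.
SKU-123: take in full, 11 m for value 38 → 24 left.
All 11 m of SKU-115 fit (value 16) → 13 remain.
Only 13 m remain; take 13/25 of SKU-120 for value 19×13/25 = 9.88.
Total value = 173.88.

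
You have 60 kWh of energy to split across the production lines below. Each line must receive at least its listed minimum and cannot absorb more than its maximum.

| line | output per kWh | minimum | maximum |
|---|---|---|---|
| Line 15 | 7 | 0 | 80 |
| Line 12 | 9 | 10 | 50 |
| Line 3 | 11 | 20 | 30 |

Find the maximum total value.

Meeting every minimum uses 0+10+20 = 30 kWh, leaving 30.
Highest output per kWh first: Line 3 11 > Line 12 9 > Line 15 7.
Line 3: +10 to 30 (cap) ; 20 left.
Only 20 left; Line 12 takes them to reach 30.
Total = 9×30 + 11×30 = 600.

600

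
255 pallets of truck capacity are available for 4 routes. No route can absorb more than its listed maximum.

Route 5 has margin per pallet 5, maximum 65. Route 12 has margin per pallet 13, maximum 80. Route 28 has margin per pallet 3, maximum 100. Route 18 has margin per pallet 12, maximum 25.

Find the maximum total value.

1920

Order the routes by margin per pallet: Route 12 13 > Route 18 12 > Route 5 5 > Route 28 3.
Route 12 takes 80 to reach its cap of 80 ; 175 left.
Route 18 takes 25 to reach its cap of 25 ; 150 left.
Route 5 takes 65 to reach its cap of 65 ; 85 left.
Only 85 left; Route 28 takes them to reach 85.
Total = 5×65 + 13×80 + 3×85 + 12×25 = 1920.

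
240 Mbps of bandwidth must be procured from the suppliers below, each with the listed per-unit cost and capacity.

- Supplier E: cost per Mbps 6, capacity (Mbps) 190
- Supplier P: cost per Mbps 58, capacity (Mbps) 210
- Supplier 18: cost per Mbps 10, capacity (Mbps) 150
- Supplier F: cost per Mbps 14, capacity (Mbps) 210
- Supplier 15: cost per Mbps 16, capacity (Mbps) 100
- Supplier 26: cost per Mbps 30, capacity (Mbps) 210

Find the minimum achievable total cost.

1640

Cheapest first:
Supplier E at 6: take all 190 Mbps ; 50 still needed.
Supplier 18 (10): take the remaining 50 ; done.
Supplier F, Supplier 15, Supplier 26, Supplier P: unused.
Cost = 190×6 + 50×10 = 1640.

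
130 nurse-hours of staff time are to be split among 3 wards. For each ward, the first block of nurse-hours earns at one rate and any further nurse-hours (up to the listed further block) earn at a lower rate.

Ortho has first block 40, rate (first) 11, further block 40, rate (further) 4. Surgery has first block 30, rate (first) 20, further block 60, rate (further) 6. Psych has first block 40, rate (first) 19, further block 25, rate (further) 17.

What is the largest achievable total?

Order all 6 blocks by rate: Surgery/T1 20 > Psych/T1 19 > Psych/T2 17 > Ortho/T1 11 > Surgery/T2 6 > Ortho/T2 4.
Surgery T1 at 20: fill all 30 → 100 left.
Psych T1 at 19: fill all 40 → 60 left.
Psych/T2 (17): +25 → 35 left.
Ortho T1 at 11: only 35 left, fill 35.
Total = 20×30 + 19×40 + 17×25 + 11×35 = 2170.

2170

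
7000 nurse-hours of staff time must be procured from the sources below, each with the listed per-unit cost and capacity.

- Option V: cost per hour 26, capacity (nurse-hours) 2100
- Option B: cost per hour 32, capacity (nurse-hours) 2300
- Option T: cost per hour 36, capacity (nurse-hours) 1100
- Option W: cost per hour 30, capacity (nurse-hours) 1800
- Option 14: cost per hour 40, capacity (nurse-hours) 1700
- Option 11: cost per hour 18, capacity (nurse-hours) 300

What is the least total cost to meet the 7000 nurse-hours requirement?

205600

Fill from the cheapest source first.
Option 11 (18): use full 300 → 6700 nurse-hours to go.
Take 2100 from Option V at 26 → need 4600 more.
Take 1800 from Option W at 30 → need 2800 more.
Take 2300 from Option B at 32 → need 500 more.
Option T at 36: take 500 of its 1100 → requirement met.
Option 14: unused.
Cost = 300×18 + 2100×26 + 1800×30 + 2300×32 + 500×36 = 205600.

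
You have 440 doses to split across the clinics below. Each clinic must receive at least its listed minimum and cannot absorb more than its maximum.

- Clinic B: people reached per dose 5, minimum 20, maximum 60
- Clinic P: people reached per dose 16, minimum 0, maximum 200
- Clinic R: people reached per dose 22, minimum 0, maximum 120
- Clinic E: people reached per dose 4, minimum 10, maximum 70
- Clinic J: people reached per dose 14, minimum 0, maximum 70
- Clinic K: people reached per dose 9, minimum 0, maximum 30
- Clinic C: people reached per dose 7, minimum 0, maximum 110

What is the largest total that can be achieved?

Meeting every minimum uses 20+0+0+10+0+0+0 = 30 doses, leaving 410.
Order the clinics by people reached per dose: Clinic R 22 > Clinic P 16 > Clinic J 14 > Clinic K 9 > Clinic C 7 > Clinic B 5 > Clinic E 4.
Clinic R: +120 to 120 (cap) ; 290 left.
Give Clinic P 200 more to hit its cap of 200 ; 90 left.
Give Clinic J 70 more to hit its cap of 70 ; 20 left.
Clinic K: +20 (room for 30) → 20. Pool exhausted.
Total = 5×20 + 16×200 + 22×120 + 4×10 + 14×70 + 9×20 = 7140.

7140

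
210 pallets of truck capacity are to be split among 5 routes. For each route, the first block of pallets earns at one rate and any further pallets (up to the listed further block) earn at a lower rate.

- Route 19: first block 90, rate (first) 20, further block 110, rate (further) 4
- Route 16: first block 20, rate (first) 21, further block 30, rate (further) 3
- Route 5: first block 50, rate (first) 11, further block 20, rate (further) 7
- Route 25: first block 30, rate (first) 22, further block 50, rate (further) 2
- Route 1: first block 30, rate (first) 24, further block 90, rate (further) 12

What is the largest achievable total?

4080

Order all 10 blocks by rate: Route 1/tier1 24 > Route 25/tier1 22 > Route 16/tier1 21 > Route 19/tier1 20 > Route 1/tier2 12 > Route 5/tier1 11 > Route 5/tier2 7 > Route 19/tier2 4 > Route 16/tier2 3 > Route 25/tier2 2.
Route 1 tier1 at 24: fill all 30 — 180 left.
Route 25 tier1 at 22: fill all 30 — 150 left.
Route 16 tier1 at 21: fill all 20 — 130 left.
Route 19/tier1 (20): +90 — 40 left.
40 remain; put them into Route 1 tier2 at 12.
Total = 24×30 + 22×30 + 21×20 + 20×90 + 12×40 = 4080.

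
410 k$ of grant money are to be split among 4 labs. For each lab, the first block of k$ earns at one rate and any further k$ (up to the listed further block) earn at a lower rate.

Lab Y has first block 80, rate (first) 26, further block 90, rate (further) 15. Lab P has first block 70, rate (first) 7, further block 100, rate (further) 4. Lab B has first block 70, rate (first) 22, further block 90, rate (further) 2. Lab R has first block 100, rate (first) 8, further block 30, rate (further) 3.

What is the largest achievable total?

6260

Rank every tier by rate: Lab Y/first 26 > Lab B/first 22 > Lab Y/second 15 > Lab R/first 8 > Lab P/first 7 > Lab P/second 4 > Lab R/second 3 > Lab B/second 2.
Fill Lab Y first block (80 at 26) ; 330 left.
Fill Lab B first block (70 at 22) ; 260 left.
Lab Y/second (15): +90 ; 170 left.
Lab R/first (8): +100 ; 70 left.
Lab P/first (7): +70 ; 0 left.
Total = 26×80 + 22×70 + 15×90 + 8×100 + 7×70 = 6260.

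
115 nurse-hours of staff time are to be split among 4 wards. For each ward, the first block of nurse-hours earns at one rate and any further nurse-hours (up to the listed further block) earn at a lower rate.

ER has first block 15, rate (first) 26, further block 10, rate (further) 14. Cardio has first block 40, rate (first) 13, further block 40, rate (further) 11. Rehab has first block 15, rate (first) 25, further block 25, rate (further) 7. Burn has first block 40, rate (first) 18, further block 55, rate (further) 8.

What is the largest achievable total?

2080

Treat each block as its own option and order by rate: ER/first 26 > Rehab/first 25 > Burn/first 18 > ER/second 14 > Cardio/first 13 > Cardio/second 11 > Burn/second 8 > Rehab/second 7.
ER/first (26): +15 ; 100 left.
Fill Rehab first block (15 at 25) ; 85 left.
Burn first at 18: fill all 40 ; 45 left.
ER/second (14): +10 ; 35 left.
35 remain; put them into Cardio first at 13.
Total = 26×15 + 25×15 + 18×40 + 14×10 + 13×35 = 2080.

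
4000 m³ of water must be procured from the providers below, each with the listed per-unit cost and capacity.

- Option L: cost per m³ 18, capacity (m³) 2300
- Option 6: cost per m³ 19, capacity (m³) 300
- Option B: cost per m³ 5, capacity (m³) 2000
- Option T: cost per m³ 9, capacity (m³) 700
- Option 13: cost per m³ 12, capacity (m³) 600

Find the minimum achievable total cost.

36100

Cheapest first:
Take 2000 from Option B at 5 — need 2000 more.
Take 700 from Option T at 9 — need 1300 more.
Take 600 from Option 13 at 12 — need 700 more.
Take 700 from Option L at 18 to finish.
Option 6: unused.
Cost = 2000×5 + 700×9 + 600×12 + 700×18 = 36100.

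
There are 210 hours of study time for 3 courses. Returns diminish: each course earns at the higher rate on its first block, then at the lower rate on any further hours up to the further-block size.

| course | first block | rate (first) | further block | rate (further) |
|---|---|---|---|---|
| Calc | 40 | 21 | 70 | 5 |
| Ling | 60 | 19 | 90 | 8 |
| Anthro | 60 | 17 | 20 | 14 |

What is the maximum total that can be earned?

3520

Rank every tier by rate: Calc/tier1 21 > Ling/tier1 19 > Anthro/tier1 17 > Anthro/tier2 14 > Ling/tier2 8 > Calc/tier2 5.
Calc tier1 at 21: fill all 40 ; 170 left.
Ling/tier1 (19): +60 ; 110 left.
Anthro tier1 at 17: fill all 60 ; 50 left.
Anthro tier2 at 14: fill all 20 ; 30 left.
30 remain; put them into Ling tier2 at 8.
Total = 21×40 + 19×60 + 17×60 + 14×20 + 8×30 = 3520.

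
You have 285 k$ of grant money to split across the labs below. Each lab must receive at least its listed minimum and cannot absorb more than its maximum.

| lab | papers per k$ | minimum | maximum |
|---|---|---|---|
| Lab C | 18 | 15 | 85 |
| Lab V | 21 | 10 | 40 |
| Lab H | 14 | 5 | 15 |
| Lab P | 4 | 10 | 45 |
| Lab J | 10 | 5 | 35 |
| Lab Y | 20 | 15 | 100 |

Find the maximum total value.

4970

Meeting every minimum uses 15+10+5+10+5+15 = 60 k$, leaving 225.
Highest papers per k$ first: Lab V 21 > Lab Y 20 > Lab C 18 > Lab H 14 > Lab J 10 > Lab P 4.
Lab V takes 30 more to reach its cap of 40 — 195 left.
Lab Y: +85 to 100 (cap) — 110 left.
Give Lab C 70 more to hit its cap of 85 — 40 left.
Give Lab H 10 more to hit its cap of 15 — 30 left.
Lab J takes 30 more to reach its cap of 35 — 0 left.
Total = 18×85 + 21×40 + 14×15 + 4×10 + 10×35 + 20×100 = 4970.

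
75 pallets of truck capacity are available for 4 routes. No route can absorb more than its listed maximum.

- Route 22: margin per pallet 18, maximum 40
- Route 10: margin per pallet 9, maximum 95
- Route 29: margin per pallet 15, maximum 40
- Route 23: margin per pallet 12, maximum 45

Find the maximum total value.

Rank by margin per pallet: Route 22 18 > Route 29 15 > Route 23 12 > Route 10 9.
Give Route 22 40 to hit its cap of 40 → 35 left.
Route 29 has room for 40 but only 35 remain, so it gets 35.
Total = 18×40 + 15×35 = 1245.

1245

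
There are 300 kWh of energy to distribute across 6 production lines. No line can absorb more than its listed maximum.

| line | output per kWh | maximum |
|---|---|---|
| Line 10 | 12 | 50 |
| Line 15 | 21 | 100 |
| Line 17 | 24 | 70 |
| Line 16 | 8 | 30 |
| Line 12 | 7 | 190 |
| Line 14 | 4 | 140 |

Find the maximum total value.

Rank by output per kWh: Line 17 24 > Line 15 21 > Line 10 12 > Line 16 8 > Line 12 7 > Line 14 4.
Line 17: +70 to 70 (cap) → 230 left.
Give Line 15 100 to hit its cap of 100 → 130 left.
Line 10 takes 50 to reach its cap of 50 → 80 left.
Line 16: +30 to 30 (cap) → 50 left.
Line 12 has room for 190 but only 50 remain, so it gets 50.
Total = 12×50 + 21×100 + 24×70 + 8×30 + 7×50 = 4970.

4970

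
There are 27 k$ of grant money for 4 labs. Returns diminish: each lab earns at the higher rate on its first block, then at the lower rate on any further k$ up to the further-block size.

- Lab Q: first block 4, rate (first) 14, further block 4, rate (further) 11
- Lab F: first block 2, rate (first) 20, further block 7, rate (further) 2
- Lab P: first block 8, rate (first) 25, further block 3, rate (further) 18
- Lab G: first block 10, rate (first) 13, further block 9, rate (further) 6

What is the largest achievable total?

Order all 8 blocks by rate: Lab P/first 25 > Lab F/first 20 > Lab P/second 18 > Lab Q/first 14 > Lab G/first 13 > Lab Q/second 11 > Lab G/second 6 > Lab F/second 2.
Lab P/first (25): +8 → 19 left.
Lab F first at 20: fill all 2 → 17 left.
Lab P/second (18): +3 → 14 left.
Lab Q/first (14): +4 → 10 left.
Lab G/first (13): +10 → 0 left.
Total = 25×8 + 20×2 + 18×3 + 14×4 + 13×10 = 480.

480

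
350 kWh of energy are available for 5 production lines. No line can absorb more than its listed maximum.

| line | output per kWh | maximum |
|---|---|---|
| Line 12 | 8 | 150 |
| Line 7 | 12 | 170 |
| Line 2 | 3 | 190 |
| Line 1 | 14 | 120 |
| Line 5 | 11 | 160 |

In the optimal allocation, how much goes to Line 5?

Rank by output per kWh: Line 1 14 > Line 7 12 > Line 5 11 > Line 12 8 > Line 2 3.
Line 1 takes 120 to reach its cap of 120 → 230 left.
Line 7: +170 to 170 (cap) → 60 left.
Only 60 left; Line 5 takes them to reach 60.

60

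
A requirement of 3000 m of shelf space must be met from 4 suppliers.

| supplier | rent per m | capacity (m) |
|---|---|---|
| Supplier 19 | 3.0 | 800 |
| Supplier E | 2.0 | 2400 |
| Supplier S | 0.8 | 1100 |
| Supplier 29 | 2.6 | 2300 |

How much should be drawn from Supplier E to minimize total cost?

1900

Cheapest first:
Supplier S at 0.8: take all 1100 m ; 1900 still needed.
Supplier E (2.0): take the remaining 1900 ; done.
Supplier 29, Supplier 19: unused.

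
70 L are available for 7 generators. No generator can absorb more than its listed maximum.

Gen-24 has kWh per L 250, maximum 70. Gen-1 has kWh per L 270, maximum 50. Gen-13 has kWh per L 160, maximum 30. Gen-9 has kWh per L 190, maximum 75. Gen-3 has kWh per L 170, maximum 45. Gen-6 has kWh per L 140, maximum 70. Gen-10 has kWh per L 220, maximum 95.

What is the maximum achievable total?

18500

Rank by kWh per L: Gen-1 270 > Gen-24 250 > Gen-10 220 > Gen-9 190 > Gen-3 170 > Gen-13 160 > Gen-6 140.
Gen-1 takes 50 to reach its cap of 50 → 20 left.
Only 20 left; Gen-24 takes them to reach 20.
Total = 250×20 + 270×50 = 18500.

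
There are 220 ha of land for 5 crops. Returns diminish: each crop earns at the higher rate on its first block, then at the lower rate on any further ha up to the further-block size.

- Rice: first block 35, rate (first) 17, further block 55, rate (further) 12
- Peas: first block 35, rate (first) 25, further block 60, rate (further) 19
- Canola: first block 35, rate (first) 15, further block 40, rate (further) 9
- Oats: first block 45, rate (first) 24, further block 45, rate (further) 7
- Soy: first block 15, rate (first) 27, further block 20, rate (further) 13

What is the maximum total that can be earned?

Treat each block as its own option and order by rate: Soy/T1 27 > Peas/T1 25 > Oats/T1 24 > Peas/T2 19 > Rice/T1 17 > Canola/T1 15 > Soy/T2 13 > Rice/T2 12 > Canola/T2 9 > Oats/T2 7.
Soy/T1 (27): +15 → 205 left.
Peas T1 at 25: fill all 35 → 170 left.
Oats T1 at 24: fill all 45 → 125 left.
Fill Peas T2 block (60 at 19) → 65 left.
Fill Rice T1 block (35 at 17) → 30 left.
Canola T1 at 15: only 30 left, fill 30.
Total = 27×15 + 25×35 + 24×45 + 19×60 + 17×35 + 15×30 = 4545.

4545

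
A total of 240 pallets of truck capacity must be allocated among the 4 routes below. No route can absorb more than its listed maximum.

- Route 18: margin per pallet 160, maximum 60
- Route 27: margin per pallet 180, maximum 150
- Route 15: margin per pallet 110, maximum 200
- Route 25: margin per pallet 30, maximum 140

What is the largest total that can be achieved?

Rank by margin per pallet: Route 27 180 > Route 18 160 > Route 15 110 > Route 25 30.
Route 27 takes 150 to reach its cap of 150 ; 90 left.
Route 18: +60 to 60 (cap) ; 30 left.
Route 15 has room for 200 but only 30 remain, so it gets 30.
Total = 160×60 + 180×150 + 110×30 = 39900.

39900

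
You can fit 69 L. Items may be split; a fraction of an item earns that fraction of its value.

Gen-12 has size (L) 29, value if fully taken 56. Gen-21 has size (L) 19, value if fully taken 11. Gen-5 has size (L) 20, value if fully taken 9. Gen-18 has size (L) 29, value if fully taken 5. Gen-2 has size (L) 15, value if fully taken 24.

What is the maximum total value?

Best value per unit of size first: Gen-12 56/29≈1.93, Gen-2 24/15≈1.6, Gen-21 11/19≈0.579, Gen-5 9/20≈0.45, Gen-18 5/29≈0.172.
All 29 L of Gen-12 fit (value 56) ; 40 remain.
Take all of Gen-2 (15 L, value 24) ; 25 L left.
Gen-21: take in full, 19 L for value 11 ; 6 left.
6 L left: a 6/20 share of Gen-5 gives 9×6/20 = 2.7.
Total value = 93.7.

93.7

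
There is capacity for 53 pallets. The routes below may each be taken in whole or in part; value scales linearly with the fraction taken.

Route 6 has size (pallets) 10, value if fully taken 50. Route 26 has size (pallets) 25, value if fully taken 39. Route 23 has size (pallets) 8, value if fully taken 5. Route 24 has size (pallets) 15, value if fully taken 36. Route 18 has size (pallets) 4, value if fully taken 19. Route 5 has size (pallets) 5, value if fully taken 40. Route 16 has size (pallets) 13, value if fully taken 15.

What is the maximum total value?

174.64

Rank by value-to-size ratio: Route 5 40/5≈8, Route 6 50/10≈5, Route 18 19/4≈4.75, Route 24 36/15≈2.4, Route 26 39/25≈1.56, Route 16 15/13≈1.15, Route 23 5/8≈0.625.
All 5 pallets of Route 5 fit (value 40) ; 48 remain.
Take all of Route 6 (10 pallets, value 50) ; 38 pallets left.
All 4 pallets of Route 18 fit (value 19) ; 34 remain.
Take all of Route 24 (15 pallets, value 36) ; 19 pallets left.
Only 19 pallets remain; take 19/25 of Route 26 for value 39×19/25 = 29.64.
Total value = 174.64.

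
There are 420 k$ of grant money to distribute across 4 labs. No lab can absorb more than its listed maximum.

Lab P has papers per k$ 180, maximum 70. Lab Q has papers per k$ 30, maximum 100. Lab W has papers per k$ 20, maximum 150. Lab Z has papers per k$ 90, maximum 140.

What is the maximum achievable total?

Rank by papers per k$: Lab P 180 > Lab Z 90 > Lab Q 30 > Lab W 20.
Give Lab P 70 to hit its cap of 70 — 350 left.
Lab Z takes 140 to reach its cap of 140 — 210 left.
Lab Q takes 100 to reach its cap of 100 — 110 left.
Lab W has room for 150 but only 110 remain, so it gets 110.
Total = 180×70 + 30×100 + 20×110 + 90×140 = 30400.

30400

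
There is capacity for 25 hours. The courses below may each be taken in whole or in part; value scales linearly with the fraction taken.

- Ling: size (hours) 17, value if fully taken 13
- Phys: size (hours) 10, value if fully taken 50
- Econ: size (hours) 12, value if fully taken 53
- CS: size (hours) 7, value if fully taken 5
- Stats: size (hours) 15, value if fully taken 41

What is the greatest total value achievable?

111.2

Rank by value-to-size ratio: Phys 50/10≈5, Econ 53/12≈4.42, Stats 41/15≈2.73, Ling 13/17≈0.765, CS 5/7≈0.714.
All 10 hours of Phys fit (value 50) ; 15 remain.
Econ: take in full, 12 hours for value 53 ; 3 left.
Fill the last 3 hours with part of Stats: 3/15 of it earns 8.2.
Total value = 111.2.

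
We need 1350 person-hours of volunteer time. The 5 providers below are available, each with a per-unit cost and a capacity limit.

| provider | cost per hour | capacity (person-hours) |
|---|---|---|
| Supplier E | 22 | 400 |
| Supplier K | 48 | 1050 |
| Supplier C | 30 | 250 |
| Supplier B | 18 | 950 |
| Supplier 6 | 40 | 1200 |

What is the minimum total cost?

25900

Use providers in increasing cost order.
Supplier B at 18: take all 950 person-hours → 400 still needed.
Take 400 from Supplier E at 22 → need 0 more.
Supplier C, Supplier 6, Supplier K: unused.
Cost = 950×18 + 400×22 = 25900.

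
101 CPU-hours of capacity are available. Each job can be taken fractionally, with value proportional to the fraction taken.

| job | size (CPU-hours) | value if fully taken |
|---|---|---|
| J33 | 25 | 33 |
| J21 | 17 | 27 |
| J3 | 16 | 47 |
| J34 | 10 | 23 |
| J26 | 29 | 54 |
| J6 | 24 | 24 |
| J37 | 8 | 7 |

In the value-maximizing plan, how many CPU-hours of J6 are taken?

4

Rank by value-to-size ratio: J3 47/16≈2.94, J34 23/10≈2.3, J26 54/29≈1.86, J21 27/17≈1.59, J33 33/25≈1.32, J6 24/24≈1, J37 7/8≈0.875.
J3: take in full, 16 CPU-hours for value 47 — 85 left.
All 10 CPU-hours of J34 fit (value 23) — 75 remain.
All 29 CPU-hours of J26 fit (value 54) — 46 remain.
J21: take in full, 17 CPU-hours for value 27 — 29 left.
Take all of J33 (25 CPU-hours, value 33) — 4 CPU-hours left.
4 CPU-hours left: a 4/24 share of J6 gives 24×4/24 = 4.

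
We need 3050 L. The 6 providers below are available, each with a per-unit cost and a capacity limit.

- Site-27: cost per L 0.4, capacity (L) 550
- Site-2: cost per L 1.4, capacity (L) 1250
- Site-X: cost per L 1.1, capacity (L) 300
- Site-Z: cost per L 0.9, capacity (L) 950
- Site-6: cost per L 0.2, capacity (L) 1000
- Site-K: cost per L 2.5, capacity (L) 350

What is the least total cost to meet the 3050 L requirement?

Cheapest first:
Site-6 (0.2): use full 1000 → 2050 L to go.
Site-27 (0.4): use full 550 → 1500 L to go.
Take 950 from Site-Z at 0.9 → need 550 more.
Take 300 from Site-X at 1.1 → need 250 more.
Site-2 (1.4): take the remaining 250 → done.
Site-K: unused.
Cost = 1000×0.2 + 550×0.4 + 950×0.9 + 300×1.1 + 250×1.4 = 1955.

1955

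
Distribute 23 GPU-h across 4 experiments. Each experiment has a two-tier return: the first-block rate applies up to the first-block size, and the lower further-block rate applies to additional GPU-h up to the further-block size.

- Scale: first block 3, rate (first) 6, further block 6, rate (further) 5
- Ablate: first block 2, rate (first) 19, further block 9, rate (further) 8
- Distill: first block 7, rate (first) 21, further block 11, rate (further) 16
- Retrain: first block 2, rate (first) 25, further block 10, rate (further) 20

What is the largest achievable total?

467

Rank every tier by rate: Retrain/first 25 > Distill/first 21 > Retrain/second 20 > Ablate/first 19 > Distill/second 16 > Ablate/second 8 > Scale/first 6 > Scale/second 5.
Retrain first at 25: fill all 2 — 21 left.
Fill Distill first block (7 at 21) — 14 left.
Retrain/second (20): +10 — 4 left.
Ablate first at 19: fill all 2 — 2 left.
Distill second at 16: only 2 left, fill 2.
Total = 25×2 + 21×7 + 20×10 + 19×2 + 16×2 = 467.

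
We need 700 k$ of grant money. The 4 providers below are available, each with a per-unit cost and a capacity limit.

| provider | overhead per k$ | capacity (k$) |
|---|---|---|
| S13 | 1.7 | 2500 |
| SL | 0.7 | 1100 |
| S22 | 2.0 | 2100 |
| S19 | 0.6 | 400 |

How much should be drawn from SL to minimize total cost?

300

Use providers in increasing cost order.
Take 400 from S19 at 0.6 — need 300 more.
Take 300 from SL at 0.7 to finish.
S13, S22: unused.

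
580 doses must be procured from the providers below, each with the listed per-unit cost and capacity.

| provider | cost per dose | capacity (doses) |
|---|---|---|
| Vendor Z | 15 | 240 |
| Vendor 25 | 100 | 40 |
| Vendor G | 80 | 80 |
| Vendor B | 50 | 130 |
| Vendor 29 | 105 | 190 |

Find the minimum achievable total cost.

29950

Use providers in increasing cost order.
Vendor Z at 15: take all 240 doses ; 340 still needed.
Take 130 from Vendor B at 50 ; need 210 more.
Vendor G at 80: take all 80 doses ; 130 still needed.
Take 40 from Vendor 25 at 100 ; need 90 more.
Vendor 29 (105): take the remaining 90 ; done.
Cost = 240×15 + 130×50 + 80×80 + 40×100 + 90×105 = 29950.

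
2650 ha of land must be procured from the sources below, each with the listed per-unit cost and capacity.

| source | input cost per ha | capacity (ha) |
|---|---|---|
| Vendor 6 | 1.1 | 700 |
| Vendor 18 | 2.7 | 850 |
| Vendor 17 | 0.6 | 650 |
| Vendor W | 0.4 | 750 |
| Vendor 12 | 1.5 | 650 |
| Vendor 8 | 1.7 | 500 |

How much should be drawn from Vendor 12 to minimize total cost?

550

Cheapest first:
Vendor W at 0.4: take all 750 ha → 1900 still needed.
Vendor 17 (0.6): use full 650 → 1250 ha to go.
Vendor 6 at 1.1: take all 700 ha → 550 still needed.
Vendor 12 at 1.5: take 550 of its 650 → requirement met.
Vendor 8, Vendor 18: unused.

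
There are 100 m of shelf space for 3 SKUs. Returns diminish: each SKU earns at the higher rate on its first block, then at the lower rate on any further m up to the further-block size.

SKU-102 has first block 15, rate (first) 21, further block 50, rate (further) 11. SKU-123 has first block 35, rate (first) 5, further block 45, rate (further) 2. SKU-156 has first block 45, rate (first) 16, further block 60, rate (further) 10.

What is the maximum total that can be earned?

1475

Rank every tier by rate: SKU-102/tier1 21 > SKU-156/tier1 16 > SKU-102/tier2 11 > SKU-156/tier2 10 > SKU-123/tier1 5 > SKU-123/tier2 2.
Fill SKU-102 tier1 block (15 at 21) — 85 left.
Fill SKU-156 tier1 block (45 at 16) — 40 left.
40 remain; put them into SKU-102 tier2 at 11.
Total = 21×15 + 16×45 + 11×40 = 1475.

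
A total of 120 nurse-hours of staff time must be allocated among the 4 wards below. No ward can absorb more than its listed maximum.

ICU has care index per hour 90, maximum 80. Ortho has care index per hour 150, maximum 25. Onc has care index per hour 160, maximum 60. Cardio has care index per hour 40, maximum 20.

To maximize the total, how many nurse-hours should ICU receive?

Highest care index per hour first: Onc 160 > Ortho 150 > ICU 90 > Cardio 40.
Onc: +60 to 60 (cap) — 60 left.
Ortho takes 25 to reach its cap of 25 — 35 left.
Only 35 left; ICU takes them to reach 35.

35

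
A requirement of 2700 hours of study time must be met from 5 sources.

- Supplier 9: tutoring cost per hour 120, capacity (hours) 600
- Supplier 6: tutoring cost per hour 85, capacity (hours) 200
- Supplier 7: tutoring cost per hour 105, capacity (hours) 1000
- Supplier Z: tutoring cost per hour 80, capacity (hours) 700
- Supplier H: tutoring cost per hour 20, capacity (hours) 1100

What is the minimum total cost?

168500

Cheapest first:
Supplier H at 20: take all 1100 hours ; 1600 still needed.
Take 700 from Supplier Z at 80 ; need 900 more.
Take 200 from Supplier 6 at 85 ; need 700 more.
Supplier 7 at 105: take 700 of its 1000 ; requirement met.
Supplier 9: unused.
Cost = 1100×20 + 700×80 + 200×85 + 700×105 = 168500.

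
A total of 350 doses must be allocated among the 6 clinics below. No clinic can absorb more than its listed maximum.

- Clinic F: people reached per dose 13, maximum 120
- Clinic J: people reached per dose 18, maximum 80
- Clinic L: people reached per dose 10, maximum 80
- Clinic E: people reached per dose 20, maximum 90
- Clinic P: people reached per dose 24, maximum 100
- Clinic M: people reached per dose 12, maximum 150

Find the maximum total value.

Rank by people reached per dose: Clinic P 24 > Clinic E 20 > Clinic J 18 > Clinic F 13 > Clinic M 12 > Clinic L 10.
Clinic P: +100 to 100 (cap) ; 250 left.
Give Clinic E 90 to hit its cap of 90 ; 160 left.
Clinic J takes 80 to reach its cap of 80 ; 80 left.
Clinic F has room for 120 but only 80 remain, so it gets 80.
Total = 13×80 + 18×80 + 20×90 + 24×100 = 6680.

6680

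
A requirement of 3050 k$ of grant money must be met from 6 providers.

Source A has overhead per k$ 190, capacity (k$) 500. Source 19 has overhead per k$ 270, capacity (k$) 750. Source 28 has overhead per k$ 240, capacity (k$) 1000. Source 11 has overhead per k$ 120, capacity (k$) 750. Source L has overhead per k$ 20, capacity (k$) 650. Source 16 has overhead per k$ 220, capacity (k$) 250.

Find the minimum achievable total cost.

469000

Fill from the cheapest provider first.
Source L (20): use full 650 → 2400 k$ to go.
Source 11 at 120: take all 750 k$ → 1650 still needed.
Source A at 190: take all 500 k$ → 1150 still needed.
Source 16 (220): use full 250 → 900 k$ to go.
Source 28 (240): take the remaining 900 → done.
Source 19: unused.
Cost = 650×20 + 750×120 + 500×190 + 250×220 + 900×240 = 469000.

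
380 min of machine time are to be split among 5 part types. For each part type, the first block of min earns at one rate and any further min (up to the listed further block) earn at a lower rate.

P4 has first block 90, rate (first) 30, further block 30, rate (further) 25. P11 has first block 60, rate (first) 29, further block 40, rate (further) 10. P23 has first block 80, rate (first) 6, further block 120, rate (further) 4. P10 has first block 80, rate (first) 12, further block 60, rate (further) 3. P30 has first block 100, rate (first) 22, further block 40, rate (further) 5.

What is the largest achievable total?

8550

Order all 10 blocks by rate: P4/tier1 30 > P11/tier1 29 > P4/tier2 25 > P30/tier1 22 > P10/tier1 12 > P11/tier2 10 > P23/tier1 6 > P30/tier2 5 > P23/tier2 4 > P10/tier2 3.
Fill P4 tier1 block (90 at 30) ; 290 left.
Fill P11 tier1 block (60 at 29) ; 230 left.
P4/tier2 (25): +30 ; 200 left.
Fill P30 tier1 block (100 at 22) ; 100 left.
P10/tier1 (12): +80 ; 20 left.
20 remain; put them into P11 tier2 at 10.
Total = 30×90 + 29×60 + 25×30 + 22×100 + 12×80 + 10×20 = 8550.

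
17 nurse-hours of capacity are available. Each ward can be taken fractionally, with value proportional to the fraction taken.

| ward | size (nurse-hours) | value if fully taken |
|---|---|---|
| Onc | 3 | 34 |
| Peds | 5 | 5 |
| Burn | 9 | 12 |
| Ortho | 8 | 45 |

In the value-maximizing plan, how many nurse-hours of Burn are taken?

Rank by value-to-size ratio: Onc 34/3≈11.3, Ortho 45/8≈5.62, Burn 12/9≈1.33, Peds 5/5≈1.
All 3 nurse-hours of Onc fit (value 34) ; 14 remain.
All 8 nurse-hours of Ortho fit (value 45) ; 6 remain.
6 nurse-hours left: a 6/9 share of Burn gives 12×6/9 = 8.

6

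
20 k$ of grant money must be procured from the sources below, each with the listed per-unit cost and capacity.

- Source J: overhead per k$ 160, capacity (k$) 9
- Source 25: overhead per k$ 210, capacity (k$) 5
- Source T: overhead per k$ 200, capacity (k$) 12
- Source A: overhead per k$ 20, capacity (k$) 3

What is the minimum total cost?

3100

Use sources in increasing cost order.
Source A (20): use full 3 → 17 k$ to go.
Source J (160): use full 9 → 8 k$ to go.
Source T at 200: take 8 of its 12 → requirement met.
Source 25: unused.
Cost = 3×20 + 9×160 + 8×200 = 3100.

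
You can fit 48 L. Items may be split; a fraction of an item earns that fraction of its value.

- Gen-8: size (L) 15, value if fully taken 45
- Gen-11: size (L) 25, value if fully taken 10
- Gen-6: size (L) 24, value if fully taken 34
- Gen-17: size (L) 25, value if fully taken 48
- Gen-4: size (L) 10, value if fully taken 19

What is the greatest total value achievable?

108.2

Sort by value density: Gen-8 45/15≈3, Gen-17 48/25≈1.92, Gen-4 19/10≈1.9, Gen-6 34/24≈1.42, Gen-11 10/25≈0.4.
Take all of Gen-8 (15 L, value 45) — 33 L left.
Gen-17: take in full, 25 L for value 48 — 8 left.
8 L left: a 8/10 share of Gen-4 gives 19×8/10 = 15.2.
Total value = 108.2.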